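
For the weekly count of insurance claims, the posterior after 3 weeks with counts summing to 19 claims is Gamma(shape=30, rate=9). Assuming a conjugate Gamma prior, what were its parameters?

Gamma(shape=11, rate=6)

Gamma–Poisson conjugacy: posterior shape = α + Σxᵢ, posterior rate = β + n.
So α = 30 − 19 = 11 and β = 9 − 3 = 6.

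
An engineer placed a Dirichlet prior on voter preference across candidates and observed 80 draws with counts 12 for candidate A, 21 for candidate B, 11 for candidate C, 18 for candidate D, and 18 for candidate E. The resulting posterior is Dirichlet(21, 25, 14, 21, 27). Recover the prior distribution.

For a Dirichlet(α) prior with multinomial counts c, the posterior is Dirichlet(α + c) componentwise.
Subtract each count from the matching posterior parameter: 21−12=9, 25−21=4, 14−11=3, 21−18=3, 27−18=9.

Dirichlet(9, 4, 3, 3, 9)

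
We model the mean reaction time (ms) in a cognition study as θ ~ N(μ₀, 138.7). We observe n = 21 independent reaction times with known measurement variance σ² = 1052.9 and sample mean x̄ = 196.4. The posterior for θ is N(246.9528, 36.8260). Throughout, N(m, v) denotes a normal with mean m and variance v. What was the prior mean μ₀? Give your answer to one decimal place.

μ₀ = 386.8

With known observation variance, the Normal–Normal posterior has precision τ_n = τ₀ + n/σ² and mean μ_n = (τ₀μ₀ + (n/σ²)x̄)/τ_n.
Here τ₀ = 1/138.7 = 0.007210 and τ_data = 21/1052.9 = 0.019945, so τ_n = 0.027155.
Rearranging for μ₀: μ₀ = (μ_n·τ_n − τ_data·x̄)/τ₀ = (246.9528·0.027155 − 0.019945·196.4) / 0.007210 = 2.788805/0.007210 ≈ 386.8.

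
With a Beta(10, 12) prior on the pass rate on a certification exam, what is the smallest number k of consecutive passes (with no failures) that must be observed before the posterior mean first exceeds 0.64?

After k passes and 0 failures the posterior is Beta(10+k, 12), with mean (10+k)/(10+12+k).
Set (10+k)/(22+k) > 0.64 and solve: k > (0.64·22 − 10)/(1 − 0.64) = 11.333.
The smallest integer exceeding 11.333 is 12.

k = 12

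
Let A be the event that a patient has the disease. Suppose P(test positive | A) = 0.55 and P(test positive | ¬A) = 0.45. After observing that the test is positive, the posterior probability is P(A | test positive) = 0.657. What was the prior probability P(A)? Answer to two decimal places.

Bayes' rule in odds form gives O(A|E) = O(A)·[P(E|A)/P(E|¬A)], hence O(A) = O(A|E)/LR.
Posterior odds = 0.657/(1−0.657) = 1.9155. LR = 0.55/0.45 = 1.2222.
Prior odds = 1.9155/1.2222 = 1.5673, so P(A) = 1.5673/(1+1.5673) ≈ 0.61.

P(A) = 0.61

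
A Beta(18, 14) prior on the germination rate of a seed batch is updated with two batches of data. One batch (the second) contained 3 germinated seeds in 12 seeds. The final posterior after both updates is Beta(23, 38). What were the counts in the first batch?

2 germinated seeds and 15 non-germinating seeds

Because Beta–binomial updating is additive in the counts, the combined data contributed (α_post−α_prior, β_post−β_prior) successes and failures.
Total across both batches: 23−18=5 germinated seeds, 38−14=24 non-germinating seeds.
Subtract the second batch: 5−3=2 germinated seeds and 24−9=15 non-germinating seeds.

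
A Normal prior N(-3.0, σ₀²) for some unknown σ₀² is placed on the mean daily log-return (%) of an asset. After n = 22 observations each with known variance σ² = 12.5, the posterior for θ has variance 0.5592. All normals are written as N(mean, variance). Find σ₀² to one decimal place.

σ₀² = 35.4

Posterior precision equals prior precision plus data precision: 1/σ_n² = 1/σ₀² + n/σ².
So 1/σ₀² = 1/0.5592 − 22/12.5 = 1.788269 − 1.760000 = 0.028269.
Hence σ₀² = 1/0.028269 ≈ 35.4.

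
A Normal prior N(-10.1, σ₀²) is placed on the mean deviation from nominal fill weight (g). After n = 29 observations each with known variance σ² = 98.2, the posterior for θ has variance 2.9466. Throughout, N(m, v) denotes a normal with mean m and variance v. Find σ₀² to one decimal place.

σ₀² = 22.7

Posterior precision equals prior precision plus data precision: 1/σ_n² = 1/σ₀² + n/σ².
So 1/σ₀² = 1/2.9466 − 29/98.2 = 0.339374 − 0.295316 = 0.044058.
Hence σ₀² = 1/0.044058 ≈ 22.7.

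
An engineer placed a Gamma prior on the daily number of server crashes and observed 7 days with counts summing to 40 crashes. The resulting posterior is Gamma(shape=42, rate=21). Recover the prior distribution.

A Gamma(α, β) prior (rate parametrization) on a Poisson rate with n observations summing to S gives posterior Gamma(α+S, β+n).
So α = 42 − 40 = 2 and β = 21 − 7 = 14.

Gamma(shape=2, rate=14)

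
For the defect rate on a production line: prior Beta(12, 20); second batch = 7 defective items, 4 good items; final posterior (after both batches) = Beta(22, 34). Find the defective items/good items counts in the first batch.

Because Beta–binomial updating is additive in the counts, the combined data contributed (α_post−α_prior, β_post−β_prior) successes and failures.
Total across both batches: 22−12=10 defective items, 34−20=14 good items.
Subtract the second batch: 10−7=3 defective items and 14−4=10 good items.

3 defective items and 10 good items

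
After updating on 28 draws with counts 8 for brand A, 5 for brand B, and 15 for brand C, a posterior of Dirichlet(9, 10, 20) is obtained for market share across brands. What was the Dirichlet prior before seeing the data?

For a Dirichlet(α) prior with multinomial counts c, the posterior is Dirichlet(α + c) componentwise.
Subtract each count from the matching posterior parameter: 9−8=1, 10−5=5, 20−15=5.

Dirichlet(1, 5, 5)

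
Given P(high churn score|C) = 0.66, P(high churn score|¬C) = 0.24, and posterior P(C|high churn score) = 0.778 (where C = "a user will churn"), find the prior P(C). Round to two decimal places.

In odds form, posterior odds = prior odds × likelihood ratio, so prior odds = posterior odds ÷ LR.
Posterior odds = 0.778/(1−0.778) = 3.5045. LR = 0.66/0.24 = 2.7500.
Prior odds = 3.5045/2.7500 = 1.2744, so P(C) = 1.2744/(1+1.2744) ≈ 0.56.

P(C) = 0.56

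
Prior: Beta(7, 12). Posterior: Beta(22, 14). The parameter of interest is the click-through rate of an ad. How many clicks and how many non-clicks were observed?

15 clicks and 2 non-clicks

Beta is conjugate to the binomial likelihood: posterior = Beta(a+s, b+f).
So s = 22 − 7 = 15 and f = 14 − 12 = 2.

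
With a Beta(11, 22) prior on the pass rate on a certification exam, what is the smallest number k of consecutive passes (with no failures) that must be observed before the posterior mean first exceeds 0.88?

After k passes and 0 failures the posterior is Beta(11+k, 22), with mean (11+k)/(11+22+k).
Set (11+k)/(33+k) > 0.88 and solve: k > (0.88·33 − 11)/(1 − 0.88) = 150.333.
The smallest integer exceeding 150.333 is 151.

k = 151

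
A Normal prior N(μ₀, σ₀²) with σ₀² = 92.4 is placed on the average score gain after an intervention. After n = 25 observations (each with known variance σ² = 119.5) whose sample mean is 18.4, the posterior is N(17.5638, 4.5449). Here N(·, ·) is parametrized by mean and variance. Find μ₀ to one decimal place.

μ₀ = 1.4

The posterior mean is a precision-weighted average: μ_n = (τ₀μ₀ + τ_data·x̄)/(τ₀+τ_data), with τ₀=1/σ₀² and τ_data=n/σ².
Here τ₀ = 1/92.4 = 0.010823 and τ_data = 25/119.5 = 0.209205, so τ_n = 0.220028.
Rearranging for μ₀: μ₀ = (μ_n·τ_n − τ_data·x̄)/τ₀ = (17.5638·0.220028 − 0.209205·18.4) / 0.010823 = 0.015156/0.010823 ≈ 1.4.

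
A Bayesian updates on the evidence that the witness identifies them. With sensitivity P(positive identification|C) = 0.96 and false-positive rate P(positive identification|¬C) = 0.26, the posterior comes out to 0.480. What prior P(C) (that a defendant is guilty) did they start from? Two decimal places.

P(C) = 0.20

In odds form, posterior odds = prior odds × likelihood ratio, so prior odds = posterior odds ÷ LR.
Posterior odds = 0.480/(1−0.480) = 0.9231. LR = 0.96/0.26 = 3.6923.
Prior odds = 0.9231/3.6923 = 0.2500, so P(C) = 0.2500/(1+0.2500) ≈ 0.20.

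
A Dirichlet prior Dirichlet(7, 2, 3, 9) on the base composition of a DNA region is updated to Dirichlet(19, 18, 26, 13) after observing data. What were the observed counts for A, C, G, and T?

For a Dirichlet(α) prior with multinomial counts c, the posterior is Dirichlet(α + c) componentwise.
Counts are posterior − prior componentwise: 19−7=12, 18−2=16, 26−3=23, 13−9=4.

counts (12, 16, 23, 4)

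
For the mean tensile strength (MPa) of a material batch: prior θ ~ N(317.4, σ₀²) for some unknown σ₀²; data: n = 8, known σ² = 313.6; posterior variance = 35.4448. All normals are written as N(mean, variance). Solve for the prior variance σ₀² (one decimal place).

σ₀² = 370.0

Posterior precision equals prior precision plus data precision: 1/σ_n² = 1/σ₀² + n/σ².
So 1/σ₀² = 1/35.4448 − 8/313.6 = 0.028213 − 0.025510 = 0.002703.
Hence σ₀² = 1/0.002703 ≈ 370.0.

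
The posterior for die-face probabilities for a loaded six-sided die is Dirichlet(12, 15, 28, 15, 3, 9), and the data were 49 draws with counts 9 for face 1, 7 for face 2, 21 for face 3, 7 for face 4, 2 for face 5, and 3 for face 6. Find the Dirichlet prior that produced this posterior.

For a Dirichlet(α) prior with multinomial counts c, the posterior is Dirichlet(α + c) componentwise.
Subtract each count from the matching posterior parameter: 12−9=3, 15−7=8, 28−21=7, 15−7=8, 3−2=1, 9−3=6.

Dirichlet(3, 8, 7, 8, 1, 6)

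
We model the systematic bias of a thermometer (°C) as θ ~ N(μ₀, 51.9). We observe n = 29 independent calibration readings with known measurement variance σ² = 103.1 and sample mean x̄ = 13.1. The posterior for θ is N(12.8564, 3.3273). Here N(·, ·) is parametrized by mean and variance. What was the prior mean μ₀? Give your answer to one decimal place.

μ₀ = 9.3

With known observation variance, the Normal–Normal posterior has precision τ_n = τ₀ + n/σ² and mean μ_n = (τ₀μ₀ + (n/σ²)x̄)/τ_n.
Here τ₀ = 1/51.9 = 0.019268 and τ_data = 29/103.1 = 0.281280, so τ_n = 0.300548.
Rearranging for μ₀: μ₀ = (μ_n·τ_n − τ_data·x̄)/τ₀ = (12.8564·0.300548 − 0.281280·13.1) / 0.019268 = 0.179197/0.019268 ≈ 9.3.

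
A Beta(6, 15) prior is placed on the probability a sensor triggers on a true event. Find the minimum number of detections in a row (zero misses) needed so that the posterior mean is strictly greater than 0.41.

k = 5

After k detections and 0 misses the posterior is Beta(6+k, 15), with mean (6+k)/(6+15+k).
Set (6+k)/(21+k) > 0.41 and solve: k > (0.41·21 − 6)/(1 − 0.41) = 4.424.
The smallest integer exceeding 4.424 is 5.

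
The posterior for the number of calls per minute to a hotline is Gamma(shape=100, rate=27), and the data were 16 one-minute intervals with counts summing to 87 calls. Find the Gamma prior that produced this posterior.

Gamma–Poisson conjugacy: posterior shape = α + Σxᵢ, posterior rate = β + n.
So α = 100 − 87 = 13 and β = 27 − 16 = 11.

Gamma(shape=13, rate=11)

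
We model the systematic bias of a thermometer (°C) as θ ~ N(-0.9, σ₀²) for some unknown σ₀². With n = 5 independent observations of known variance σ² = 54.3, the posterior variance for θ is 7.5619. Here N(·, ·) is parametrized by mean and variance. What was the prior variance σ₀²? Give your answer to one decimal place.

σ₀² = 24.9

Posterior precision equals prior precision plus data precision: 1/σ_n² = 1/σ₀² + n/σ².
So 1/σ₀² = 1/7.5619 − 5/54.3 = 0.132242 − 0.092081 = 0.040161.
Hence σ₀² = 1/0.040161 ≈ 24.9.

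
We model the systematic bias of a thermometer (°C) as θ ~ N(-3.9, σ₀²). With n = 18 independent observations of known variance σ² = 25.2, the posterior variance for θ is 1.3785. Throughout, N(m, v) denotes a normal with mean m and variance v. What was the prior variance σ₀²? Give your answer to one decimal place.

Posterior precision equals prior precision plus data precision: 1/σ_n² = 1/σ₀² + n/σ².
So 1/σ₀² = 1/1.3785 − 18/25.2 = 0.725426 − 0.714286 = 0.011140.
Hence σ₀² = 1/0.011140 ≈ 89.8.

σ₀² = 89.8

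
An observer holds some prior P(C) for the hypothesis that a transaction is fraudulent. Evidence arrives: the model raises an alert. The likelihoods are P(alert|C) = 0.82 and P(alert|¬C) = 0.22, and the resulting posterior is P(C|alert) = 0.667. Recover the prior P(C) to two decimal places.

In odds form, posterior odds = prior odds × likelihood ratio, so prior odds = posterior odds ÷ LR.
Posterior odds = 0.667/(1−0.667) = 2.0030. LR = 0.82/0.22 = 3.7273.
Prior odds = 2.0030/3.7273 = 0.5374, so P(C) = 0.5374/(1+0.5374) ≈ 0.35.

P(C) = 0.35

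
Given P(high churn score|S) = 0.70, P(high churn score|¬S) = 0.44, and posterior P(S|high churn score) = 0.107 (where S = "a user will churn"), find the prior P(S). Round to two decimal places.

In odds form, posterior odds = prior odds × likelihood ratio, so prior odds = posterior odds ÷ LR.
Posterior odds = 0.107/(1−0.107) = 0.1198. LR = 0.70/0.44 = 1.5909.
Prior odds = 0.1198/1.5909 = 0.0753, so P(S) = 0.0753/(1+0.0753) ≈ 0.07.

P(S) = 0.07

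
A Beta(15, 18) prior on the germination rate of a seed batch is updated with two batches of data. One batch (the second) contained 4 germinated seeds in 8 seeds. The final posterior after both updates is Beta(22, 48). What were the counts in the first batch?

3 germinated seeds and 26 non-germinating seeds

Because Beta–binomial updating is additive in the counts, the combined data contributed (α_post−α_prior, β_post−β_prior) successes and failures.
Total across both batches: 22−15=7 germinated seeds, 48−18=30 non-germinating seeds.
Subtract the second batch: 7−4=3 germinated seeds and 30−4=26 non-germinating seeds.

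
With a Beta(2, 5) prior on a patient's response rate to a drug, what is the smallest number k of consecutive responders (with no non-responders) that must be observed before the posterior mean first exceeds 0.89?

After k responders and 0 non-responders the posterior is Beta(2+k, 5), with mean (2+k)/(2+5+k).
Set (2+k)/(7+k) > 0.89 and solve: k > (0.89·7 − 2)/(1 − 0.89) = 38.455.
The smallest integer exceeding 38.455 is 39, and checking k=39: (41)/(46) = 0.8913 > 0.89.

k = 39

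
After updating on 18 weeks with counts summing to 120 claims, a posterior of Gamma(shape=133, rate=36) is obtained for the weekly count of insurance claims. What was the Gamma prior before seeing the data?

Gamma(shape=13, rate=18)

Gamma–Poisson conjugacy: posterior shape = α + Σxᵢ, posterior rate = β + n.
So α = 133 − 120 = 13 and β = 36 − 18 = 18.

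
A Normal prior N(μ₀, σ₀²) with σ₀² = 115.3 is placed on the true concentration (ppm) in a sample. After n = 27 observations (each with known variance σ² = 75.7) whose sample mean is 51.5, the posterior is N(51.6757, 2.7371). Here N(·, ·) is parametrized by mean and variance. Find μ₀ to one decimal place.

With known observation variance, the Normal–Normal posterior has precision τ_n = τ₀ + n/σ² and mean μ_n = (τ₀μ₀ + (n/σ²)x̄)/τ_n.
Here τ₀ = 1/115.3 = 0.008673 and τ_data = 27/75.7 = 0.356671, so τ_n = 0.365344.
Rearranging for μ₀: μ₀ = (μ_n·τ_n − τ_data·x̄)/τ₀ = (51.6757·0.365344 − 0.356671·51.5) / 0.008673 = 0.510850/0.008673 ≈ 58.9.

μ₀ = 58.9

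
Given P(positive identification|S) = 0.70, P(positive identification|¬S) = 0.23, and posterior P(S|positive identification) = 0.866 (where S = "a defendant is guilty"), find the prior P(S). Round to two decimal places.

P(S) = 0.68

In odds form, posterior odds = prior odds × likelihood ratio, so prior odds = posterior odds ÷ LR.
Posterior odds = 0.866/(1−0.866) = 6.4627. LR = 0.70/0.23 = 3.0435.
Prior odds = 6.4627/3.0435 = 2.1234, so P(S) = 2.1234/(1+2.1234) ≈ 0.68.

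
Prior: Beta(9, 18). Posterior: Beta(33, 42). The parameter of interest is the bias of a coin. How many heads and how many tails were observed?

Beta is conjugate to the binomial likelihood: posterior = Beta(α+s, β+f).
So s = 33 − 9 = 24 and f = 42 − 18 = 24.

24 heads and 24 tails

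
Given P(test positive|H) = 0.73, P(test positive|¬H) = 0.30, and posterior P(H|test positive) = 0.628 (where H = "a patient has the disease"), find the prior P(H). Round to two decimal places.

P(H) = 0.41

Bayes' rule in odds form gives O(H|E) = O(H)·[P(E|H)/P(E|¬H)], hence O(H) = O(H|E)/LR.
Posterior odds = 0.628/(1−0.628) = 1.6882. LR = 0.73/0.30 = 2.4333.
Prior odds = 1.6882/2.4333 = 0.6938, so P(H) = 0.6938/(1+0.6938) ≈ 0.41.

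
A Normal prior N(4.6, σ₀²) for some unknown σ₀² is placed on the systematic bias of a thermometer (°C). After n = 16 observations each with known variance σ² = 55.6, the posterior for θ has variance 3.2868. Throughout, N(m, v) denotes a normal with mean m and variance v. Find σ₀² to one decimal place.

σ₀² = 60.7

For the Normal–Normal model with known σ², precisions add: τ_n = τ₀ + n/σ².
So 1/σ₀² = 1/3.2868 − 16/55.6 = 0.304247 − 0.287770 = 0.016477.
Hence σ₀² = 1/0.016477 ≈ 60.7.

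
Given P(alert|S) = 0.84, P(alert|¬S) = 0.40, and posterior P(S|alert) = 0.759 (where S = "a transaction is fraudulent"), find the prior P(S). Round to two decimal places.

Bayes' rule in odds form gives O(S|E) = O(S)·[P(E|S)/P(E|¬S)], hence O(S) = O(S|E)/LR.
Posterior odds = 0.759/(1−0.759) = 3.1494. LR = 0.84/0.40 = 2.1000.
Prior odds = 3.1494/2.1000 = 1.4997, so P(S) = 1.4997/(1+1.4997) ≈ 0.60.

P(S) = 0.60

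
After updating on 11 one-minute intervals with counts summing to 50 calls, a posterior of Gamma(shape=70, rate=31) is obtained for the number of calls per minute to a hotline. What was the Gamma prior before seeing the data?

Gamma–Poisson conjugacy: posterior shape = α + Σxᵢ, posterior rate = β + n.
So α = 70 − 50 = 20 and β = 31 − 11 = 20.

Gamma(shape=20, rate=20)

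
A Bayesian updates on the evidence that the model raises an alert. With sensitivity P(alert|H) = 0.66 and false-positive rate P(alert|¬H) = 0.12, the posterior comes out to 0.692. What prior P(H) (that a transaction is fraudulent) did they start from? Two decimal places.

In odds form, posterior odds = prior odds × likelihood ratio, so prior odds = posterior odds ÷ LR.
Posterior odds = 0.692/(1−0.692) = 2.2468. LR = 0.66/0.12 = 5.5000.
Prior odds = 2.2468/5.5000 = 0.4085, so P(H) = 0.4085/(1+0.4085) ≈ 0.29.

P(H) = 0.29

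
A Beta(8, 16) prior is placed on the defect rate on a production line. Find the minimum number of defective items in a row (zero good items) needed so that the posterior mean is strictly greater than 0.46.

k = 6

After k defective items and 0 good items the posterior is Beta(8+k, 16), with mean (8+k)/(8+16+k).
Set (8+k)/(24+k) > 0.46 and solve: k > (0.46·24 − 8)/(1 − 0.46) = 5.630.
The smallest integer exceeding 5.630 is 6, and checking k=6: (14)/(30) = 0.4667 > 0.46.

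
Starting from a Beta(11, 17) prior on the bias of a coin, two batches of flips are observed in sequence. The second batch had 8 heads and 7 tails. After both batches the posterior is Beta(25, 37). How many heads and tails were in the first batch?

6 heads and 13 tails

Because Beta–binomial updating is additive in the counts, the combined data contributed (α_post−α_prior, β_post−β_prior) successes and failures.
Total across both batches: 25−11=14 heads, 37−17=20 tails.
Subtract the second batch: 14−8=6 heads and 20−7=13 tails.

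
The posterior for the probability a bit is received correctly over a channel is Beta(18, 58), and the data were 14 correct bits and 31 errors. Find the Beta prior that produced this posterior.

Beta(4, 27)

Beta is conjugate to the binomial likelihood: posterior = Beta(a+s, b+f).
So a = 18 − 14 = 4 and b = 58 − 31 = 27.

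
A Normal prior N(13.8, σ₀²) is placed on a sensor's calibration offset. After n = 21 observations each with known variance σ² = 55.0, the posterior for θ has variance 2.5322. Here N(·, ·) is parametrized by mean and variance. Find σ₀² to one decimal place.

Posterior precision equals prior precision plus data precision: 1/σ_n² = 1/σ₀² + n/σ².
So 1/σ₀² = 1/2.5322 − 21/55.0 = 0.394914 − 0.381818 = 0.013096.
Hence σ₀² = 1/0.013096 ≈ 76.4.

σ₀² = 76.4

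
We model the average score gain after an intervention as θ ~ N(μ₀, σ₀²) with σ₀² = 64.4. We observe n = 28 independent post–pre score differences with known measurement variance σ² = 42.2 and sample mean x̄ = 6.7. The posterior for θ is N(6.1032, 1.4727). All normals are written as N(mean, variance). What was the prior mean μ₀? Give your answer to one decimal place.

With known observation variance, the Normal–Normal posterior has precision τ_n = τ₀ + n/σ² and mean μ_n = (τ₀μ₀ + (n/σ²)x̄)/τ_n.
Here τ₀ = 1/64.4 = 0.015528 and τ_data = 28/42.2 = 0.663507, so τ_n = 0.679035.
Rearranging for μ₀: μ₀ = (μ_n·τ_n − τ_data·x̄)/τ₀ = (6.1032·0.679035 − 0.663507·6.7) / 0.015528 = -0.301210/0.015528 ≈ -19.4.

μ₀ = -19.4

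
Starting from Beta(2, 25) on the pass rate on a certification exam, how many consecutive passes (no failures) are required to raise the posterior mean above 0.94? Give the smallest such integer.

After k passes and 0 failures the posterior is Beta(2+k, 25), with mean (2+k)/(2+25+k).
Set (2+k)/(27+k) > 0.94 and solve: k > (0.94·27 − 2)/(1 − 0.94) = 389.667.
The smallest integer exceeding 389.667 is 390, and checking k=390: (392)/(417) = 0.9400 > 0.94.

k = 390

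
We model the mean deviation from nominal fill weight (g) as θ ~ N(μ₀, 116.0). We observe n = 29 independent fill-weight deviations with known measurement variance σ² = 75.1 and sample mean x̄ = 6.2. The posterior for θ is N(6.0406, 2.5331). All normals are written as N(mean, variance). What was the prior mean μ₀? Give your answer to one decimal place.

μ₀ = -1.1

With known observation variance, the Normal–Normal posterior has precision τ_n = τ₀ + n/σ² and mean μ_n = (τ₀μ₀ + (n/σ²)x̄)/τ_n.
Here τ₀ = 1/116.0 = 0.008621 and τ_data = 29/75.1 = 0.386152, so τ_n = 0.394773.
Rearranging for μ₀: μ₀ = (μ_n·τ_n − τ_data·x̄)/τ₀ = (6.0406·0.394773 − 0.386152·6.2) / 0.008621 = -0.009477/0.008621 ≈ -1.1.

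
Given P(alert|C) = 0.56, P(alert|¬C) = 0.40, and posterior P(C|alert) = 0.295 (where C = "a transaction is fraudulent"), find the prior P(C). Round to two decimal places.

In odds form, posterior odds = prior odds × likelihood ratio, so prior odds = posterior odds ÷ LR.
Posterior odds = 0.295/(1−0.295) = 0.4184. LR = 0.56/0.40 = 1.4000.
Prior odds = 0.4184/1.4000 = 0.2989, so P(C) = 0.2989/(1+0.2989) ≈ 0.23.

P(C) = 0.23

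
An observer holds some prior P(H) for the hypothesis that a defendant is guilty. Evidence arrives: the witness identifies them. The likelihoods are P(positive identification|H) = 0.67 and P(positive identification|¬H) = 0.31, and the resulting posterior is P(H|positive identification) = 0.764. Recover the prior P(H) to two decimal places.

Bayes' rule in odds form gives O(H|E) = O(H)·[P(E|H)/P(E|¬H)], hence O(H) = O(H|E)/LR.
Posterior odds = 0.764/(1−0.764) = 3.2373. LR = 0.67/0.31 = 2.1613.
Prior odds = 3.2373/2.1613 = 1.4978, so P(H) = 1.4978/(1+1.4978) ≈ 0.60.

P(H) = 0.60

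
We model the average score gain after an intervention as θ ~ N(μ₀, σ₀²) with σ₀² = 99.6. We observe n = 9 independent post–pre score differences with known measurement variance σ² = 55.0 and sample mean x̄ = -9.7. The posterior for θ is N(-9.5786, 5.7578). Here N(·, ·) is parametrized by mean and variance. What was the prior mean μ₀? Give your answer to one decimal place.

The posterior mean is a precision-weighted average: μ_n = (τ₀μ₀ + τ_data·x̄)/(τ₀+τ_data), with τ₀=1/σ₀² and τ_data=n/σ².
Here τ₀ = 1/99.6 = 0.010040 and τ_data = 9/55.0 = 0.163636, so τ_n = 0.173676.
Rearranging for μ₀: μ₀ = (μ_n·τ_n − τ_data·x̄)/τ₀ = (-9.5786·0.173676 − 0.163636·-9.7) / 0.010040 = -0.076304/0.010040 ≈ -7.6.

μ₀ = -7.6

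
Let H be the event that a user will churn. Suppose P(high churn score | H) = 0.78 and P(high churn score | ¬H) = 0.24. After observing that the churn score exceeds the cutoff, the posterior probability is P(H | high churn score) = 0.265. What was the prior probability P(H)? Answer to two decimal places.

P(H) = 0.10

In odds form, posterior odds = prior odds × likelihood ratio, so prior odds = posterior odds ÷ LR.
Posterior odds = 0.265/(1−0.265) = 0.3605. LR = 0.78/0.24 = 3.2500.
Prior odds = 0.3605/3.2500 = 0.1109, so P(H) = 0.1109/(1+0.1109) ≈ 0.10.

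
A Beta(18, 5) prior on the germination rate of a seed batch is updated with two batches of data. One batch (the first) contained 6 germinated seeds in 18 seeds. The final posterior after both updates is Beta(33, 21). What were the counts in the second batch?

9 germinated seeds and 4 non-germinating seeds

Because Beta–binomial updating is additive in the counts, the combined data contributed (α_post−α_prior, β_post−β_prior) successes and failures.
Total across both batches: 33−18=15 germinated seeds, 21−5=16 non-germinating seeds.
Subtract the first batch: 15−6=9 germinated seeds and 16−12=4 non-germinating seeds.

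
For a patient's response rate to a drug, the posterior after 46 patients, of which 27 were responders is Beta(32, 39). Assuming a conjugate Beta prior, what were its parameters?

Beta(5, 20)

Under Beta–binomial conjugacy the posterior parameters are (a+s, b+f).
Subtract the data counts: 32−27=5, 39−19=20.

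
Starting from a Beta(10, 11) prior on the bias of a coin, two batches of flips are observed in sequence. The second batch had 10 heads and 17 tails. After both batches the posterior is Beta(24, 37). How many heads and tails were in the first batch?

4 heads and 9 tails

Sequential conjugate updates are equivalent to a single update on the pooled data, so total successes = posterior α − prior α and total failures = posterior β − prior β.
Total across both batches: 24−10=14 heads, 37−11=26 tails.
Subtract the second batch: 14−10=4 heads and 26−17=9 tails.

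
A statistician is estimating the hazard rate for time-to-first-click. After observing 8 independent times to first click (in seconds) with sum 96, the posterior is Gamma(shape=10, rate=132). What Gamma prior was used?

Gamma–exponential conjugacy: posterior shape = α + n, posterior rate = β + Σtᵢ.
So α = 10 − 8 = 2 and β = 132 − 96 = 36.

Gamma(shape=2, rate=36)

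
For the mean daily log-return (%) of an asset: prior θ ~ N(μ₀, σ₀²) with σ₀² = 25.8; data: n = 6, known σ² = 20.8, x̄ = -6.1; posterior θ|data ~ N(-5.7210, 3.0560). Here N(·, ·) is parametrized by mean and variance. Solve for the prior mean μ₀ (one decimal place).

μ₀ = -2.9

With known observation variance, the Normal–Normal posterior has precision τ_n = τ₀ + n/σ² and mean μ_n = (τ₀μ₀ + (n/σ²)x̄)/τ_n.
Here τ₀ = 1/25.8 = 0.038760 and τ_data = 6/20.8 = 0.288462, so τ_n = 0.327222.
Rearranging for μ₀: μ₀ = (μ_n·τ_n − τ_data·x̄)/τ₀ = (-5.7210·0.327222 − 0.288462·-6.1) / 0.038760 = -0.112419/0.038760 ≈ -2.9.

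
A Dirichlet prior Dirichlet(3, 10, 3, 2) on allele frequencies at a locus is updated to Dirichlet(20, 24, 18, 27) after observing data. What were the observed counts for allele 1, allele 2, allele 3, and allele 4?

counts (17, 14, 15, 25)

For a Dirichlet(α) prior with multinomial counts c, the posterior is Dirichlet(α + c) componentwise.
Counts are posterior − prior componentwise: 20−3=17, 24−10=14, 18−3=15, 27−2=25.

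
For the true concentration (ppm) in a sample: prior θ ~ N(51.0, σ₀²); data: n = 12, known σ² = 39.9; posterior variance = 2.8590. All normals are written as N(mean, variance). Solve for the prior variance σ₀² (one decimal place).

σ₀² = 20.4

For the Normal–Normal model with known σ², precisions add: τ_n = τ₀ + n/σ².
So 1/σ₀² = 1/2.8590 − 12/39.9 = 0.349773 − 0.300752 = 0.049021.
Hence σ₀² = 1/0.049021 ≈ 20.4.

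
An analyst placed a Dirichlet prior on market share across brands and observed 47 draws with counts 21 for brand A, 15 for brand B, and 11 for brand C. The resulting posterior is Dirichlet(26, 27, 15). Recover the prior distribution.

Dirichlet(5, 12, 4)

For a Dirichlet(α) prior with multinomial counts c, the posterior is Dirichlet(α + c) componentwise.
Subtract each count from the matching posterior parameter: 26−21=5, 27−15=12, 15−11=4.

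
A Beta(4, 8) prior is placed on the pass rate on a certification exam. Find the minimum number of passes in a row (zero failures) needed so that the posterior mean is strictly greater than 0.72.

After k passes and 0 failures the posterior is Beta(4+k, 8), with mean (4+k)/(4+8+k).
Set (4+k)/(12+k) > 0.72 and solve: k > (0.72·12 − 4)/(1 − 0.72) = 16.571.
The smallest integer exceeding 16.571 is 17.

k = 17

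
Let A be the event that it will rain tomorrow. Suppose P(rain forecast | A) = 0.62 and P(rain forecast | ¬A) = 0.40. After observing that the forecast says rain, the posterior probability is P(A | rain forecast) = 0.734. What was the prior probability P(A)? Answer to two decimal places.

Bayes' rule in odds form gives O(A|E) = O(A)·[P(E|A)/P(E|¬A)], hence O(A) = O(A|E)/LR.
Posterior odds = 0.734/(1−0.734) = 2.7594. LR = 0.62/0.40 = 1.5500.
Prior odds = 2.7594/1.5500 = 1.7803, so P(A) = 1.7803/(1+1.7803) ≈ 0.64.

P(A) = 0.64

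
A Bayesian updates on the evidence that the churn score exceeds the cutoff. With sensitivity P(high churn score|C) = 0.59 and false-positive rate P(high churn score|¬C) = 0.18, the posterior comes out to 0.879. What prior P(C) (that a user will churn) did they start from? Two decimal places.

P(C) = 0.69

In odds form, posterior odds = prior odds × likelihood ratio, so prior odds = posterior odds ÷ LR.
Posterior odds = 0.879/(1−0.879) = 7.2645. LR = 0.59/0.18 = 3.2778.
Prior odds = 7.2645/3.2778 = 2.2163, so P(C) = 2.2163/(1+2.2163) ≈ 0.69.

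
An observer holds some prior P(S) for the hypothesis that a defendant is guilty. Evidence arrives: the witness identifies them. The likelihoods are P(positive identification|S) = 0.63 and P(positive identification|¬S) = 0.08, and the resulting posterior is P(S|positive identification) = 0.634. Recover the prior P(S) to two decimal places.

In odds form, posterior odds = prior odds × likelihood ratio, so prior odds = posterior odds ÷ LR.
Posterior odds = 0.634/(1−0.634) = 1.7322. LR = 0.63/0.08 = 7.8750.
Prior odds = 1.7322/7.8750 = 0.2200, so P(S) = 0.2200/(1+0.2200) ≈ 0.18.

P(S) = 0.18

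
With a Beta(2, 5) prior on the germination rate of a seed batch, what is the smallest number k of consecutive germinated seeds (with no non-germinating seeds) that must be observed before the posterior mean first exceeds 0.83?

k = 23

After k germinated seeds and 0 non-germinating seeds the posterior is Beta(2+k, 5), with mean (2+k)/(2+5+k).
Set (2+k)/(7+k) > 0.83 and solve: k > (0.83·7 − 2)/(1 − 0.83) = 22.412.
The smallest integer exceeding 22.412 is 23.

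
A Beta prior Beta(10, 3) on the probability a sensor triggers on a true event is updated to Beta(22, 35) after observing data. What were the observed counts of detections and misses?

12 detections and 32 misses

Under Beta–binomial conjugacy the posterior parameters are (a+s, b+f).
Match parameters: s=22−10=12, f=35−3=32.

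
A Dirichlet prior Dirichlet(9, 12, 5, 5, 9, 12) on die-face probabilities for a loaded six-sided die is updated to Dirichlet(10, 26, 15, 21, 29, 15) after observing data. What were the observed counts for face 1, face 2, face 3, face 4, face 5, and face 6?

For a Dirichlet(α) prior with multinomial counts c, the posterior is Dirichlet(α + c) componentwise.
Counts are posterior − prior componentwise: 10−9=1, 26−12=14, 15−5=10, 21−5=16, 29−9=20, 15−12=3.

counts (1, 14, 10, 16, 20, 3)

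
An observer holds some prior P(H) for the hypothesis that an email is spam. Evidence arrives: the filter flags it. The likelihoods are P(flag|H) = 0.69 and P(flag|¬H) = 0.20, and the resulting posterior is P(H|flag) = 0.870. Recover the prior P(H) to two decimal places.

P(H) = 0.66

In odds form, posterior odds = prior odds × likelihood ratio, so prior odds = posterior odds ÷ LR.
Posterior odds = 0.870/(1−0.870) = 6.6923. LR = 0.69/0.20 = 3.4500.
Prior odds = 6.6923/3.4500 = 1.9398, so P(H) = 1.9398/(1+1.9398) ≈ 0.66.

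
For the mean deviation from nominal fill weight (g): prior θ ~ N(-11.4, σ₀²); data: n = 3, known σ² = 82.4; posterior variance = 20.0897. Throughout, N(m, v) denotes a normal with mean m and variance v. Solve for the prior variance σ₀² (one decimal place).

σ₀² = 74.8

Posterior precision equals prior precision plus data precision: 1/σ_n² = 1/σ₀² + n/σ².
So 1/σ₀² = 1/20.0897 − 3/82.4 = 0.049777 − 0.036408 = 0.013369.
Hence σ₀² = 1/0.013369 ≈ 74.8.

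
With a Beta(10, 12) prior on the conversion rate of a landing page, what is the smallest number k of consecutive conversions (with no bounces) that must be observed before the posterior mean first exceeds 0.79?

After k conversions and 0 bounces the posterior is Beta(10+k, 12), with mean (10+k)/(10+12+k).
Set (10+k)/(22+k) > 0.79 and solve: k > (0.79·22 − 10)/(1 − 0.79) = 35.143.
The smallest integer exceeding 35.143 is 36, and checking k=36: (46)/(58) = 0.7931 > 0.79.

k = 36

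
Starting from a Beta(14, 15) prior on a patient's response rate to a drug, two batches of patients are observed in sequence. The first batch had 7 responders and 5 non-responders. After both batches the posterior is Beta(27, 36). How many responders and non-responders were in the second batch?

Because Beta–binomial updating is additive in the counts, the combined data contributed (α_post−α_prior, β_post−β_prior) successes and failures.
Total across both batches: 27−14=13 responders, 36−15=21 non-responders.
Subtract the first batch: 13−7=6 responders and 21−5=16 non-responders.

6 responders and 16 non-responders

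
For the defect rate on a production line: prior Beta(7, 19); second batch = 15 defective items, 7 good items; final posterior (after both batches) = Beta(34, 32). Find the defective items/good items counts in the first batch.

Sequential conjugate updates are equivalent to a single update on the pooled data, so total successes = posterior α − prior α and total failures = posterior β − prior β.
Total across both batches: 34−7=27 defective items, 32−19=13 good items.
Subtract the second batch: 27−15=12 defective items and 13−7=6 good items.

12 defective items and 6 good items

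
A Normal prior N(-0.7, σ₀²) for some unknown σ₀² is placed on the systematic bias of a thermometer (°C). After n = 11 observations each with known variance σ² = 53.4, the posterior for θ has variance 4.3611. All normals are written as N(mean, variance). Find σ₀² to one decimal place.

For the Normal–Normal model with known σ², precisions add: τ_n = τ₀ + n/σ².
So 1/σ₀² = 1/4.3611 − 11/53.4 = 0.229300 − 0.205993 = 0.023307.
Hence σ₀² = 1/0.023307 ≈ 42.9.

σ₀² = 42.9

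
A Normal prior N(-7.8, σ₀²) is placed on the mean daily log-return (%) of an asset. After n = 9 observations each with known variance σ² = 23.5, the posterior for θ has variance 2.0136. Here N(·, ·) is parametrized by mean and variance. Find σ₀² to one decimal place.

Posterior precision equals prior precision plus data precision: 1/σ_n² = 1/σ₀² + n/σ².
So 1/σ₀² = 1/2.0136 − 9/23.5 = 0.496623 − 0.382979 = 0.113644.
Hence σ₀² = 1/0.113644 ≈ 8.8.

σ₀² = 8.8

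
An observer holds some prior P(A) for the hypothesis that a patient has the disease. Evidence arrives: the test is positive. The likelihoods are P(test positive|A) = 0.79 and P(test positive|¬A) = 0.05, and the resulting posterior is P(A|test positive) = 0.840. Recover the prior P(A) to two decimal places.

In odds form, posterior odds = prior odds × likelihood ratio, so prior odds = posterior odds ÷ LR.
Posterior odds = 0.840/(1−0.840) = 5.2500. LR = 0.79/0.05 = 15.8000.
Prior odds = 5.2500/15.8000 = 0.3323, so P(A) = 0.3323/(1+0.3323) ≈ 0.25.

P(A) = 0.25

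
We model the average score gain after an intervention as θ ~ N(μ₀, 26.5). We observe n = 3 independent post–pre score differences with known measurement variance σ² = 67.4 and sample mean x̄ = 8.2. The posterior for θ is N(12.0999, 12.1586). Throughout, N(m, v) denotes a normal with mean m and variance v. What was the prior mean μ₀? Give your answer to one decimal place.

μ₀ = 16.7

With known observation variance, the Normal–Normal posterior has precision τ_n = τ₀ + n/σ² and mean μ_n = (τ₀μ₀ + (n/σ²)x̄)/τ_n.
Here τ₀ = 1/26.5 = 0.037736 and τ_data = 3/67.4 = 0.044510, so τ_n = 0.082246.
Rearranging for μ₀: μ₀ = (μ_n·τ_n − τ_data·x̄)/τ₀ = (12.0999·0.082246 − 0.044510·8.2) / 0.037736 = 0.630186/0.037736 ≈ 16.7.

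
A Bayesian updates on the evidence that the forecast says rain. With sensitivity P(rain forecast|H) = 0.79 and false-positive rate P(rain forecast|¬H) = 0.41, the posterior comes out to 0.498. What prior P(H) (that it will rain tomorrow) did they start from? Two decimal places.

P(H) = 0.34

Bayes' rule in odds form gives O(H|E) = O(H)·[P(E|H)/P(E|¬H)], hence O(H) = O(H|E)/LR.
Posterior odds = 0.498/(1−0.498) = 0.9920. LR = 0.79/0.41 = 1.9268.
Prior odds = 0.9920/1.9268 = 0.5148, so P(H) = 0.5148/(1+0.5148) ≈ 0.34.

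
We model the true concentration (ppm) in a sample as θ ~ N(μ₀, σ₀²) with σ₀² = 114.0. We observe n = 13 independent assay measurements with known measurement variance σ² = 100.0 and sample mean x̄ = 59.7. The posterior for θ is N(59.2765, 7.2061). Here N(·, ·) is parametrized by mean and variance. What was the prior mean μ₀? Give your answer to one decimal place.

μ₀ = 53.0

The posterior mean is a precision-weighted average: μ_n = (τ₀μ₀ + τ_data·x̄)/(τ₀+τ_data), with τ₀=1/σ₀² and τ_data=n/σ².
Here τ₀ = 1/114.0 = 0.008772 and τ_data = 13/100.0 = 0.130000, so τ_n = 0.138772.
Rearranging for μ₀: μ₀ = (μ_n·τ_n − τ_data·x̄)/τ₀ = (59.2765·0.138772 − 0.130000·59.7) / 0.008772 = 0.464918/0.008772 ≈ 53.0.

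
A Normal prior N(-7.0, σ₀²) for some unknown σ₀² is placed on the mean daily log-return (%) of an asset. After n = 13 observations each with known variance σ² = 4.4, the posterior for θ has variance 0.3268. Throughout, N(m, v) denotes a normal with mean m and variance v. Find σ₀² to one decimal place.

σ₀² = 9.5

Posterior precision equals prior precision plus data precision: 1/σ_n² = 1/σ₀² + n/σ².
So 1/σ₀² = 1/0.3268 − 13/4.4 = 3.059976 − 2.954545 = 0.105431.
Hence σ₀² = 1/0.105431 ≈ 9.5.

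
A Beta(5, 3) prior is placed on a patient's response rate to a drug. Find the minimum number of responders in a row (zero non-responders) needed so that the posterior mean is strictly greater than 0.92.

After k responders and 0 non-responders the posterior is Beta(5+k, 3), with mean (5+k)/(5+3+k).
Set (5+k)/(8+k) > 0.92 and solve: k > (0.92·8 − 5)/(1 − 0.92) = 29.500.
The smallest integer exceeding 29.500 is 30, and checking k=30: (35)/(38) = 0.9211 > 0.92.

k = 30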